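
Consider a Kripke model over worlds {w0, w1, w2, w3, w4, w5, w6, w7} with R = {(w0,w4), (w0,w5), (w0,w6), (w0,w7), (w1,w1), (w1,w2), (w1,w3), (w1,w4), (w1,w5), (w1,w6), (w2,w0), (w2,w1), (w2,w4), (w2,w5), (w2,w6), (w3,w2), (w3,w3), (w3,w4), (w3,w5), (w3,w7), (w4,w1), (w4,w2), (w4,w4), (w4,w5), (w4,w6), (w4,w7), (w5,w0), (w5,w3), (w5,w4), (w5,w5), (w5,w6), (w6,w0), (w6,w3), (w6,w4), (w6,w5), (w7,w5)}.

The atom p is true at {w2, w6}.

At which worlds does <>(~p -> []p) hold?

w0: successors {w4, w5, w6, w7}; ~p -> []p there: w4:F, w5:F, w6:T, w7:F. ✓
w1: successors {w1, w2, w3, w4, w5, w6}; ~p -> []p there: w1:F, w2:T, w3:F, w4:F, w5:F, w6:T. ✓
w2: successors {w0, w1, w4, w5, w6}; ~p -> []p there: w0:F, w1:F, w4:F, w5:F, w6:T. ✓
w3: successors {w2, w3, w4, w5, w7}; ~p -> []p there: w2:T, w3:F, w4:F, w5:F, w7:F. ✓
w4: successors {w1, w2, w4, w5, w6, w7}; ~p -> []p there: w1:F, w2:T, w4:F, w5:F, w6:T, w7:F. ✓
w5: successors {w0, w3, w4, w5, w6}; ~p -> []p there: w0:F, w3:F, w4:F, w5:F, w6:T. ✓
w6: successors {w0, w3, w4, w5}; ~p -> []p there: w0:F, w3:F, w4:F, w5:F. ✗
w7: successors {w5}; ~p -> []p there: w5:F. ✗

{w0, w1, w2, w3, w4, w5}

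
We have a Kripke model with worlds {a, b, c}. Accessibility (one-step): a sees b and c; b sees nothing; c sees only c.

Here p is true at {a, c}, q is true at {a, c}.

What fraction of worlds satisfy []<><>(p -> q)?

a: successors {b, c}; <><>(p -> q) there: b:F, c:T. ✗
b: no successors, so []<><>(p -> q) holds vacuously. ✓
c: successors {c}; <><>(p -> q) there: c:T. ✓
That's 2 of 3 worlds, so 2/3.

2/3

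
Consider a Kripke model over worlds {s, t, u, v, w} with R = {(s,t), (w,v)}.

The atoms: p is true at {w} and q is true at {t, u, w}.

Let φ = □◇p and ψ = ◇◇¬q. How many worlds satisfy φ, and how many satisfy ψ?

For □◇p:
s: successors {t}; ◇p there: t:F. ✗
t: no successors, so □◇p holds vacuously. ✓
u: no successors, so □◇p holds vacuously. ✓
v: no successors, so □◇p holds vacuously. ✓
w: successors {v}; ◇p there: v:F. ✗
— 3 worlds.
For ◇◇¬q:
s: successors {t}; ◇¬q there: t:F. ✗
t: no successors, so ◇◇¬q fails. ✗
u: no successors, so ◇◇¬q fails. ✗
v: no successors, so ◇◇¬q fails. ✗
w: successors {v}; ◇¬q there: v:F. ✗
— 0 worlds.

3 and 0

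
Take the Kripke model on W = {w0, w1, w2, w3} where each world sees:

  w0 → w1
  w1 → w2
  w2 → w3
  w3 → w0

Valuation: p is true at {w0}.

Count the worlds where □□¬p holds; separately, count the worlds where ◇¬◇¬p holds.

For □□¬p:
w0: successors {w1}; □¬p there: w1:T. ✓
w1: successors {w2}; □¬p there: w2:T. ✓
w2: successors {w3}; □¬p there: w3:F. ✗
w3: successors {w0}; □¬p there: w0:T. ✓
— 3 worlds.
For ◇¬◇¬p:
w0: successors {w1}; ¬◇¬p there: w1:F. ✗
w1: successors {w2}; ¬◇¬p there: w2:F. ✗
w2: successors {w3}; ¬◇¬p there: w3:T. ✓
w3: successors {w0}; ¬◇¬p there: w0:F. ✗
— 1 world.

3 and 1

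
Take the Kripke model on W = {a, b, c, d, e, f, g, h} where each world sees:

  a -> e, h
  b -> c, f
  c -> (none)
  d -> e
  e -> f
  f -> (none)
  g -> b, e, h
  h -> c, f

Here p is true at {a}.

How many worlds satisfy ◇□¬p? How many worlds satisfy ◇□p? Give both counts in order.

For ◇□¬p:
a: successors {e, h}; □¬p there: e:T, h:T. ✓
b: successors {c, f}; □¬p there: c:T, f:T. ✓
c: no successors, so ◇□¬p fails. ✗
d: successors {e}; □¬p there: e:T. ✓
e: successors {f}; □¬p there: f:T. ✓
f: no successors, so ◇□¬p fails. ✗
g: successors {b, e, h}; □¬p there: b:T, e:T, h:T. ✓
h: successors {c, f}; □¬p there: c:T, f:T. ✓
— 6 worlds.
For ◇□p:
a: successors {e, h}; □p there: e:F, h:F. ✗
b: successors {c, f}; □p there: c:T, f:T. ✓
c: no successors, so ◇□p fails. ✗
d: successors {e}; □p there: e:F. ✗
e: successors {f}; □p there: f:T. ✓
f: no successors, so ◇□p fails. ✗
g: successors {b, e, h}; □p there: b:F, e:F, h:F. ✗
h: successors {c, f}; □p there: c:T, f:T. ✓
— 3 worlds.

6 and 3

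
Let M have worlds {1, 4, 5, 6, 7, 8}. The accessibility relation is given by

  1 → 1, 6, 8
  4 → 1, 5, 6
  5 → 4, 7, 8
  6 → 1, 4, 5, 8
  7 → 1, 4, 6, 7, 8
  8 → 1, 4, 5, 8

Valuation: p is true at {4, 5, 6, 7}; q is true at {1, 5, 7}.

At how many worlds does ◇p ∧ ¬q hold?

3

1: ◇p is T, ¬q is F. ✗
4: ◇p is T, ¬q is T. ✓
5: ◇p is T, ¬q is F. ✗
6: ◇p is T, ¬q is T. ✓
7: ◇p is T, ¬q is F. ✗
8: ◇p is T, ¬q is T. ✓
Satisfying worlds: {4, 6, 8}.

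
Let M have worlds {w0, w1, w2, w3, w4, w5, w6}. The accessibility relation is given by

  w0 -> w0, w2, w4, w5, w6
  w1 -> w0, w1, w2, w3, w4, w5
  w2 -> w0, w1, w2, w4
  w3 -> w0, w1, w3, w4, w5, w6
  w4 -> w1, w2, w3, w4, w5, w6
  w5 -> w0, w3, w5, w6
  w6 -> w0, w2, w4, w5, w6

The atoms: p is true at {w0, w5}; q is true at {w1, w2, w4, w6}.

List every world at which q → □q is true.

{w0, w3, w5}

w0: q is F, □q is F. ✓
w1: q is T, □q is F. ✗
w2: q is T, □q is F. ✗
w3: q is F, □q is F. ✓
w4: q is T, □q is F. ✗
w5: q is F, □q is F. ✓
w6: q is T, □q is F. ✗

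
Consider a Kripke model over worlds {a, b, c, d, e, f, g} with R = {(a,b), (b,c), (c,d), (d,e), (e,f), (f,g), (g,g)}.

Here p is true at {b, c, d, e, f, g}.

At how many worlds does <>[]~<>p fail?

a: successors {b}; []~<>p there: b:F. ✗
b: successors {c}; []~<>p there: c:F. ✗
c: successors {d}; []~<>p there: d:F. ✗
d: successors {e}; []~<>p there: e:F. ✗
e: successors {f}; []~<>p there: f:F. ✗
f: successors {g}; []~<>p there: g:F. ✗
g: successors {g}; []~<>p there: g:F. ✗
Satisfying worlds: ∅.
So <>[]~<>p fails at the other 7 worlds.

7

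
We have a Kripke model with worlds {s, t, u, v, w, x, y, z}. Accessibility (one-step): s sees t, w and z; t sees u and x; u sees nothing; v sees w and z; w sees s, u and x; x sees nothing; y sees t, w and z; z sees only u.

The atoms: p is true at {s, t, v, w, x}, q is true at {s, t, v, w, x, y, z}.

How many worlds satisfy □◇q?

s: successors {t, w, z}; ◇q there: t:T, w:T, z:F. ✗
t: successors {u, x}; ◇q there: u:F, x:F. ✗
u: no successors, so □◇q holds vacuously. ✓
v: successors {w, z}; ◇q there: w:T, z:F. ✗
w: successors {s, u, x}; ◇q there: s:T, u:F, x:F. ✗
x: no successors, so □◇q holds vacuously. ✓
y: successors {t, w, z}; ◇q there: t:T, w:T, z:F. ✗
z: successors {u}; ◇q there: u:F. ✗
Satisfying worlds: {u, x}.

2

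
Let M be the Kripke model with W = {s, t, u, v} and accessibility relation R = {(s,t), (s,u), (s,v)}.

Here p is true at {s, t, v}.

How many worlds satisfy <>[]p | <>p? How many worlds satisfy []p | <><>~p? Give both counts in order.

For <>[]p | <>p:
s: <>[]p is T, <>p is T. ✓
t: <>[]p is F, <>p is F. ✗
u: <>[]p is F, <>p is F. ✗
v: <>[]p is F, <>p is F. ✗
— 1 world.
For []p | <><>~p:
s: []p is F, <><>~p is F. ✗
t: []p is T, <><>~p is F. ✓
u: []p is T, <><>~p is F. ✓
v: []p is T, <><>~p is F. ✓
— 3 worlds.

1 and 3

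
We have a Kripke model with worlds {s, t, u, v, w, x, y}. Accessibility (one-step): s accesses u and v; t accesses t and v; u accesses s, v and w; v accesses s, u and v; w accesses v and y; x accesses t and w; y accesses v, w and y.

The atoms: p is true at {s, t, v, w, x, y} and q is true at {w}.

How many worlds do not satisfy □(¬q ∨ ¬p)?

s: successors {u, v}; ¬q ∨ ¬p there: u:T, v:T. ✓
t: successors {t, v}; ¬q ∨ ¬p there: t:T, v:T. ✓
u: successors {s, v, w}; ¬q ∨ ¬p there: s:T, v:T, w:F. ✗
v: successors {s, u, v}; ¬q ∨ ¬p there: s:T, u:T, v:T. ✓
w: successors {v, y}; ¬q ∨ ¬p there: v:T, y:T. ✓
x: successors {t, w}; ¬q ∨ ¬p there: t:T, w:F. ✗
y: successors {v, w, y}; ¬q ∨ ¬p there: v:T, w:F, y:T. ✗
Satisfying worlds: {s, t, v, w}.
So □(¬q ∨ ¬p) fails at the other 3 worlds.

3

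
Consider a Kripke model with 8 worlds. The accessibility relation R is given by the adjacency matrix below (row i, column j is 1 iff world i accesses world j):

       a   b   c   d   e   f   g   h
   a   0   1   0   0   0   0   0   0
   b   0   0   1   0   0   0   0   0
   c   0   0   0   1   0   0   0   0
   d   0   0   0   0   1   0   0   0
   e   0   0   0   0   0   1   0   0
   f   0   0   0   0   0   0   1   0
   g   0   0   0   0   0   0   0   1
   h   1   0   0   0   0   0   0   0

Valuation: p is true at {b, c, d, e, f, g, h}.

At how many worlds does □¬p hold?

1

a: successors {b}; ¬p there: b:F. ✗
b: successors {c}; ¬p there: c:F. ✗
c: successors {d}; ¬p there: d:F. ✗
d: successors {e}; ¬p there: e:F. ✗
e: successors {f}; ¬p there: f:F. ✗
f: successors {g}; ¬p there: g:F. ✗
g: successors {h}; ¬p there: h:F. ✗
h: successors {a}; ¬p there: a:T. ✓
Satisfying worlds: {h}.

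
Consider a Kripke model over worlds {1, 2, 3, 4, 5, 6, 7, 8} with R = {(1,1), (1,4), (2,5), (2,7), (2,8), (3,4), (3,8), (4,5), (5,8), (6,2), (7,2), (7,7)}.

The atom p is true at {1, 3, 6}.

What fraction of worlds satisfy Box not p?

1: successors {1, 4}; not p there: 1:F, 4:T. ✗
2: successors {5, 7, 8}; not p there: 5:T, 7:T, 8:T. ✓
3: successors {4, 8}; not p there: 4:T, 8:T. ✓
4: successors {5}; not p there: 5:T. ✓
5: successors {8}; not p there: 8:T. ✓
6: successors {2}; not p there: 2:T. ✓
7: successors {2, 7}; not p there: 2:T, 7:T. ✓
8: no successors, so Box not p holds vacuously. ✓
That's 7 of 8 worlds, so 7/8.

7/8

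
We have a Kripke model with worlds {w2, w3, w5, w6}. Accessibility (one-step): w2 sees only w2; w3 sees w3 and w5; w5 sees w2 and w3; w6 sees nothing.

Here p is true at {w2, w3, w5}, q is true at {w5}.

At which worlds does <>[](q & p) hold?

∅

w2: successors {w2}; [](q & p) there: w2:F. ✗
w3: successors {w3, w5}; [](q & p) there: w3:F, w5:F. ✗
w5: successors {w2, w3}; [](q & p) there: w2:F, w3:F. ✗
w6: no successors, so <>[](q & p) fails. ✗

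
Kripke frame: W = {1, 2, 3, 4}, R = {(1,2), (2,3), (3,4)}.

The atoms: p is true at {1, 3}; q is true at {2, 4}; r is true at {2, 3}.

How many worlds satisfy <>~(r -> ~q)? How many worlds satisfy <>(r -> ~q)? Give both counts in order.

1 and 2

For <>~(r -> ~q):
1: successors {2}; ~(r -> ~q) there: 2:T. ✓
2: successors {3}; ~(r -> ~q) there: 3:F. ✗
3: successors {4}; ~(r -> ~q) there: 4:F. ✗
4: no successors, so <>~(r -> ~q) fails. ✗
— 1 world.
For <>(r -> ~q):
1: successors {2}; r -> ~q there: 2:F. ✗
2: successors {3}; r -> ~q there: 3:T. ✓
3: successors {4}; r -> ~q there: 4:T. ✓
4: no successors, so <>(r -> ~q) fails. ✗
— 2 worlds.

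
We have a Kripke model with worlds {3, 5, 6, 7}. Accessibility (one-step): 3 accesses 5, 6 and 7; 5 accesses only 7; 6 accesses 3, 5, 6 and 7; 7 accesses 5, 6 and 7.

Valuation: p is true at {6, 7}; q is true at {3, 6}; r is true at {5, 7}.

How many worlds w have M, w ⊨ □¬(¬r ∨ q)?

3: successors {5, 6, 7}; ¬(¬r ∨ q) there: 5:T, 6:F, 7:T. ✗
5: successors {7}; ¬(¬r ∨ q) there: 7:T. ✓
6: successors {3, 5, 6, 7}; ¬(¬r ∨ q) there: 3:F, 5:T, 6:F, 7:T. ✗
7: successors {5, 6, 7}; ¬(¬r ∨ q) there: 5:T, 6:F, 7:T. ✗
Satisfying worlds: {5}.

1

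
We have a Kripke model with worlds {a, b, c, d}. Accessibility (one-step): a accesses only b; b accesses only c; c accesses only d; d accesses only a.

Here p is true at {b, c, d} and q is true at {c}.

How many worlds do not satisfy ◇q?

a: successors {b}; q there: b:F. ✗
b: successors {c}; q there: c:T. ✓
c: successors {d}; q there: d:F. ✗
d: successors {a}; q there: a:F. ✗
Satisfying worlds: {b}.
So ◇q fails at the other 3 worlds.

3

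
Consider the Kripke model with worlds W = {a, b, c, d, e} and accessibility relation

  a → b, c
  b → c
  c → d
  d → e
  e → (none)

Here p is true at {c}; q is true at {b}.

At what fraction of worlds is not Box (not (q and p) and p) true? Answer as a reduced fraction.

a: Box (not (q and p) and p) is F. ✓
b: Box (not (q and p) and p) is T. ✗
c: Box (not (q and p) and p) is F. ✓
d: Box (not (q and p) and p) is F. ✓
e: Box (not (q and p) and p) is T. ✗
That's 3 of 5 worlds, so 3/5.

3/5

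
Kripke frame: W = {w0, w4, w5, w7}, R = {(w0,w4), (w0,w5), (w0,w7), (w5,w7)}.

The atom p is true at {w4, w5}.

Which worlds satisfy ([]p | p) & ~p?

{w7}

w0: []p | p is F, ~p is T. ✗
w4: []p | p is T, ~p is F. ✗
w5: []p | p is T, ~p is F. ✗
w7: []p | p is T, ~p is T. ✓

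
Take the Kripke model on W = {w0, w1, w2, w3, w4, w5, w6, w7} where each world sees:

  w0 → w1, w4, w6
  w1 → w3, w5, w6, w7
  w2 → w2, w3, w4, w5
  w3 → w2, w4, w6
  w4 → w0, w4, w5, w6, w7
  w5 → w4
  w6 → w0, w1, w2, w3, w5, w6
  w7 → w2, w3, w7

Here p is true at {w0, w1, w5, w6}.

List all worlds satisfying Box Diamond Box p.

∅

w0: successors {w1, w4, w6}; Diamond Box p there: w1:F, w4:F, w6:F. ✗
w1: successors {w3, w5, w6, w7}; Diamond Box p there: w3:F, w5:F, w6:F, w7:F. ✗
w2: successors {w2, w3, w4, w5}; Diamond Box p there: w2:F, w3:F, w4:F, w5:F. ✗
w3: successors {w2, w4, w6}; Diamond Box p there: w2:F, w4:F, w6:F. ✗
w4: successors {w0, w4, w5, w6, w7}; Diamond Box p there: w0:F, w4:F, w5:F, w6:F, w7:F. ✗
w5: successors {w4}; Diamond Box p there: w4:F. ✗
w6: successors {w0, w1, w2, w3, w5, w6}; Diamond Box p there: w0:F, w1:F, w2:F, w3:F, w5:F, w6:F. ✗
w7: successors {w2, w3, w7}; Diamond Box p there: w2:F, w3:F, w7:F. ✗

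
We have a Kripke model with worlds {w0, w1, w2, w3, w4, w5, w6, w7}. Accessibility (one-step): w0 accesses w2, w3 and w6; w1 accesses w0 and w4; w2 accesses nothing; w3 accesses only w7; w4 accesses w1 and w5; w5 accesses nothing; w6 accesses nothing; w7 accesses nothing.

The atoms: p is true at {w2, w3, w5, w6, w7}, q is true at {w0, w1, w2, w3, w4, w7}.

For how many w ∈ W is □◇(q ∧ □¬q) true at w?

w0: successors {w2, w3, w6}; ◇(q ∧ □¬q) there: w2:F, w3:T, w6:F. ✗
w1: successors {w0, w4}; ◇(q ∧ □¬q) there: w0:T, w4:F. ✗
w2: no successors, so □◇(q ∧ □¬q) holds vacuously. ✓
w3: successors {w7}; ◇(q ∧ □¬q) there: w7:F. ✗
w4: successors {w1, w5}; ◇(q ∧ □¬q) there: w1:F, w5:F. ✗
w5: no successors, so □◇(q ∧ □¬q) holds vacuously. ✓
w6: no successors, so □◇(q ∧ □¬q) holds vacuously. ✓
w7: no successors, so □◇(q ∧ □¬q) holds vacuously. ✓
Satisfying worlds: {w2, w5, w6, w7}.

4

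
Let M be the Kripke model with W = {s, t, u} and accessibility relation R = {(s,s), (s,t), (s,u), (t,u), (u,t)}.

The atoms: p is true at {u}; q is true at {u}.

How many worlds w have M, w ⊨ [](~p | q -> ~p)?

1

s: successors {s, t, u}; ~p | q -> ~p there: s:T, t:T, u:F. ✗
t: successors {u}; ~p | q -> ~p there: u:F. ✗
u: successors {t}; ~p | q -> ~p there: t:T. ✓
Satisfying worlds: {u}.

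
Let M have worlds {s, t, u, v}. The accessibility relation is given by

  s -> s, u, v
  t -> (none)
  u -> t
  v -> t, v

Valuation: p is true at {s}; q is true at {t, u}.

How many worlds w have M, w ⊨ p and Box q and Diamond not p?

s: p and Box q is F, Diamond not p is T. ✗
t: p and Box q is F, Diamond not p is F. ✗
u: p and Box q is F, Diamond not p is T. ✗
v: p and Box q is F, Diamond not p is T. ✗
Satisfying worlds: ∅.

0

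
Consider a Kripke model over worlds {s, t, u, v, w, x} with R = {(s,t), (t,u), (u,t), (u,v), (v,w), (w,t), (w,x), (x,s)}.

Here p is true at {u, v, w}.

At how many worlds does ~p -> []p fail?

s: ~p is T, []p is F. ✗
t: ~p is T, []p is T. ✓
u: ~p is F, []p is F. ✓
v: ~p is F, []p is T. ✓
w: ~p is F, []p is F. ✓
x: ~p is T, []p is F. ✗
Satisfying worlds: {t, u, v, w}.
So ~p -> []p fails at the other 2 worlds.

2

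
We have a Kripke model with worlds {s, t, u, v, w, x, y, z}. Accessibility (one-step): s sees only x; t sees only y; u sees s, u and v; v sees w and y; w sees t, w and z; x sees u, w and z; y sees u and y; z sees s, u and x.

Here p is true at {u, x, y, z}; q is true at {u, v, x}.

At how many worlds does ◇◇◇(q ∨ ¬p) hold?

8

s: successors {x}; ◇◇(q ∨ ¬p) there: x:T. ✓
t: successors {y}; ◇◇(q ∨ ¬p) there: y:T. ✓
u: successors {s, u, v}; ◇◇(q ∨ ¬p) there: s:T, u:T, v:T. ✓
v: successors {w, y}; ◇◇(q ∨ ¬p) there: w:T, y:T. ✓
w: successors {t, w, z}; ◇◇(q ∨ ¬p) there: t:T, w:T, z:T. ✓
x: successors {u, w, z}; ◇◇(q ∨ ¬p) there: u:T, w:T, z:T. ✓
y: successors {u, y}; ◇◇(q ∨ ¬p) there: u:T, y:T. ✓
z: successors {s, u, x}; ◇◇(q ∨ ¬p) there: s:T, u:T, x:T. ✓
Satisfying worlds: {s, t, u, v, w, x, y, z}.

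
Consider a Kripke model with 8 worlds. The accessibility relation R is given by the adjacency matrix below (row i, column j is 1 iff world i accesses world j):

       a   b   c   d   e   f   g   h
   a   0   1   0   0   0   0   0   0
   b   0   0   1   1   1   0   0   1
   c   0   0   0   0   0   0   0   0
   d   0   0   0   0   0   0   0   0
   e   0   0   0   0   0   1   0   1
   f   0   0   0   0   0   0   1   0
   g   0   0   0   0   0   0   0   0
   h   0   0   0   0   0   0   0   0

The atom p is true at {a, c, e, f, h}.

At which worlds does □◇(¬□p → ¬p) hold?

{a, c, d, g, h}

a: successors {b}; ◇(¬□p → ¬p) there: b:T. ✓
b: successors {c, d, e, h}; ◇(¬□p → ¬p) there: c:F, d:F, e:T, h:F. ✗
c: no successors, so □◇(¬□p → ¬p) holds vacuously. ✓
d: no successors, so □◇(¬□p → ¬p) holds vacuously. ✓
e: successors {f, h}; ◇(¬□p → ¬p) there: f:T, h:F. ✗
f: successors {g}; ◇(¬□p → ¬p) there: g:F. ✗
g: no successors, so □◇(¬□p → ¬p) holds vacuously. ✓
h: no successors, so □◇(¬□p → ¬p) holds vacuously. ✓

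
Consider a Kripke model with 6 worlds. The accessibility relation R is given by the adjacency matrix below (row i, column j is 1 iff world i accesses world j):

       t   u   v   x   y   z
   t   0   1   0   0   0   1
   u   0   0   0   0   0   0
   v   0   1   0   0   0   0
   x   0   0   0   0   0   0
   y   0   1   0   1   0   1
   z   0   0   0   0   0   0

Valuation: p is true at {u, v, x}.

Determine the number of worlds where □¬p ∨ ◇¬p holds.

t: □¬p is F, ◇¬p is T. ✓
u: □¬p is T, ◇¬p is F. ✓
v: □¬p is F, ◇¬p is F. ✗
x: □¬p is T, ◇¬p is F. ✓
y: □¬p is F, ◇¬p is T. ✓
z: □¬p is T, ◇¬p is F. ✓
Satisfying worlds: {t, u, x, y, z}.

5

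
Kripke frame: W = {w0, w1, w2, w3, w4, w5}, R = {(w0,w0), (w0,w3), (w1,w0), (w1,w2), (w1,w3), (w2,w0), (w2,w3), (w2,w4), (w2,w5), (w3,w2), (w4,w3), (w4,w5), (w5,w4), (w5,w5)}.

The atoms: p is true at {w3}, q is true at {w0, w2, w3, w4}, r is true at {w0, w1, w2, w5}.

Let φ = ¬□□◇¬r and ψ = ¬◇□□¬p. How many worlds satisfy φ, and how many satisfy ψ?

For ¬□□◇¬r:
w0: □□◇¬r is F. ✓
w1: □□◇¬r is F. ✓
w2: □□◇¬r is F. ✓
w3: □□◇¬r is F. ✓
w4: □□◇¬r is T. ✗
w5: □□◇¬r is F. ✓
— 5 worlds.
For ¬◇□□¬p:
w0: ◇□□¬p is F. ✓
w1: ◇□□¬p is F. ✓
w2: ◇□□¬p is T. ✗
w3: ◇□□¬p is F. ✓
w4: ◇□□¬p is F. ✓
w5: ◇□□¬p is T. ✗
— 4 worlds.

5 and 4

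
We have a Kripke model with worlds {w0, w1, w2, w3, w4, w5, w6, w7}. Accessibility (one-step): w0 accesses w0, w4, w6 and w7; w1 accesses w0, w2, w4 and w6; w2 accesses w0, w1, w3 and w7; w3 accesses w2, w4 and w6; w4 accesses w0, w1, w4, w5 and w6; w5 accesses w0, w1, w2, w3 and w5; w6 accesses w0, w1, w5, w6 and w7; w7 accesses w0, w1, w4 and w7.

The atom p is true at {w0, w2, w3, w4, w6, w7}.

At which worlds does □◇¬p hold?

{w3}

w0: successors {w0, w4, w6, w7}; ◇¬p there: w0:F, w4:T, w6:T, w7:T. ✗
w1: successors {w0, w2, w4, w6}; ◇¬p there: w0:F, w2:T, w4:T, w6:T. ✗
w2: successors {w0, w1, w3, w7}; ◇¬p there: w0:F, w1:F, w3:F, w7:T. ✗
w3: successors {w2, w4, w6}; ◇¬p there: w2:T, w4:T, w6:T. ✓
w4: successors {w0, w1, w4, w5, w6}; ◇¬p there: w0:F, w1:F, w4:T, w5:T, w6:T. ✗
w5: successors {w0, w1, w2, w3, w5}; ◇¬p there: w0:F, w1:F, w2:T, w3:F, w5:T. ✗
w6: successors {w0, w1, w5, w6, w7}; ◇¬p there: w0:F, w1:F, w5:T, w6:T, w7:T. ✗
w7: successors {w0, w1, w4, w7}; ◇¬p there: w0:F, w1:F, w4:T, w7:T. ✗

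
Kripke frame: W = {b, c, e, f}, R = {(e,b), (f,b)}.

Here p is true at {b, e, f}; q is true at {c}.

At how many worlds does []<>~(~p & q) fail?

2

b: no successors, so []<>~(~p & q) holds vacuously. ✓
c: no successors, so []<>~(~p & q) holds vacuously. ✓
e: successors {b}; <>~(~p & q) there: b:F. ✗
f: successors {b}; <>~(~p & q) there: b:F. ✗
Satisfying worlds: {b, c}.
So []<>~(~p & q) fails at the other 2 worlds.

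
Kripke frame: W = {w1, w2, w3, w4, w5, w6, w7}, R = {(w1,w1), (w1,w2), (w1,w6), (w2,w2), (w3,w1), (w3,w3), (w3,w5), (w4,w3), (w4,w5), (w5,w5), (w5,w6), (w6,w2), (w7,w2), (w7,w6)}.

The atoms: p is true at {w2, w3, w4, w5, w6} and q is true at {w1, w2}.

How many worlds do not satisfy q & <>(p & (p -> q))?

w1: q is T, <>(p & (p -> q)) is T. ✓
w2: q is T, <>(p & (p -> q)) is T. ✓
w3: q is F, <>(p & (p -> q)) is F. ✗
w4: q is F, <>(p & (p -> q)) is F. ✗
w5: q is F, <>(p & (p -> q)) is F. ✗
w6: q is F, <>(p & (p -> q)) is T. ✗
w7: q is F, <>(p & (p -> q)) is T. ✗
Satisfying worlds: {w1, w2}.
So q & <>(p & (p -> q)) fails at the other 5 worlds.

5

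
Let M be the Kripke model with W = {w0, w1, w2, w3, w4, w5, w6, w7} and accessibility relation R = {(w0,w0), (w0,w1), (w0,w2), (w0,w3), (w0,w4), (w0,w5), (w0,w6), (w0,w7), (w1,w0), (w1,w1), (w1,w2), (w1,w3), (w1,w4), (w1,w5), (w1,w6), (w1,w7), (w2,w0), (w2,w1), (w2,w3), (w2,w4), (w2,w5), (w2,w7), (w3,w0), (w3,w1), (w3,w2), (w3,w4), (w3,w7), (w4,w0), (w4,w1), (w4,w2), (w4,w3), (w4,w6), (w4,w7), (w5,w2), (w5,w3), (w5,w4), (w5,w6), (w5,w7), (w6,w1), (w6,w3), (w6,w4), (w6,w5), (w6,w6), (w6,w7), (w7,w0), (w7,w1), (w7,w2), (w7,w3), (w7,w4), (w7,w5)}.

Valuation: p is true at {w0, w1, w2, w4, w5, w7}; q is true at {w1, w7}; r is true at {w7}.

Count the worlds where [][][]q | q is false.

w0: [][][]q is F, q is F. ✗
w1: [][][]q is F, q is T. ✓
w2: [][][]q is F, q is F. ✗
w3: [][][]q is F, q is F. ✗
w4: [][][]q is F, q is F. ✗
w5: [][][]q is F, q is F. ✗
w6: [][][]q is F, q is F. ✗
w7: [][][]q is F, q is T. ✓
Satisfying worlds: {w1, w7}.
So [][][]q | q fails at the other 6 worlds.

6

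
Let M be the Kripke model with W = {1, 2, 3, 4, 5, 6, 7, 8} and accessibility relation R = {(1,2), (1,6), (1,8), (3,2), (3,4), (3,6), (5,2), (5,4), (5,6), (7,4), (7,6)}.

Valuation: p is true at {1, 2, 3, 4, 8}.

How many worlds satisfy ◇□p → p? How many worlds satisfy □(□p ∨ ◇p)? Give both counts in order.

6 and 8

For ◇□p → p:
1: ◇□p is T, p is T. ✓
2: ◇□p is F, p is T. ✓
3: ◇□p is T, p is T. ✓
4: ◇□p is F, p is T. ✓
5: ◇□p is T, p is F. ✗
6: ◇□p is F, p is F. ✓
7: ◇□p is T, p is F. ✗
8: ◇□p is F, p is T. ✓
— 6 worlds.
For □(□p ∨ ◇p):
1: successors {2, 6, 8}; □p ∨ ◇p there: 2:T, 6:T, 8:T. ✓
2: no successors, so □(□p ∨ ◇p) holds vacuously. ✓
3: successors {2, 4, 6}; □p ∨ ◇p there: 2:T, 4:T, 6:T. ✓
4: no successors, so □(□p ∨ ◇p) holds vacuously. ✓
5: successors {2, 4, 6}; □p ∨ ◇p there: 2:T, 4:T, 6:T. ✓
6: no successors, so □(□p ∨ ◇p) holds vacuously. ✓
7: successors {4, 6}; □p ∨ ◇p there: 4:T, 6:T. ✓
8: no successors, so □(□p ∨ ◇p) holds vacuously. ✓
— 8 worlds.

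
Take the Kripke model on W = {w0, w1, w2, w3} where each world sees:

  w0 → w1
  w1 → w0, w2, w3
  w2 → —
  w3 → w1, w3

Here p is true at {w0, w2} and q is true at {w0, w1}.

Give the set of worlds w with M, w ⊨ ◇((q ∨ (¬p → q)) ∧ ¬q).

w0: successors {w1}; (q ∨ (¬p → q)) ∧ ¬q there: w1:F. ✗
w1: successors {w0, w2, w3}; (q ∨ (¬p → q)) ∧ ¬q there: w0:F, w2:T, w3:F. ✓
w2: no successors, so ◇((q ∨ (¬p → q)) ∧ ¬q) fails. ✗
w3: successors {w1, w3}; (q ∨ (¬p → q)) ∧ ¬q there: w1:F, w3:F. ✗

{w1}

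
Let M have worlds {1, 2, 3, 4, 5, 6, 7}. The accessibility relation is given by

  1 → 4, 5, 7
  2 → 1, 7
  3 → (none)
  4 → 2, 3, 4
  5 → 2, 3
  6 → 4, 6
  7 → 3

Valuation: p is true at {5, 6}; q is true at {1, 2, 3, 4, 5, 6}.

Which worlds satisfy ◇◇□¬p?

1: successors {4, 5, 7}; ◇□¬p there: 4:T, 5:T, 7:T. ✓
2: successors {1, 7}; ◇□¬p there: 1:T, 7:T. ✓
3: no successors, so ◇◇□¬p fails. ✗
4: successors {2, 3, 4}; ◇□¬p there: 2:T, 3:F, 4:T. ✓
5: successors {2, 3}; ◇□¬p there: 2:T, 3:F. ✓
6: successors {4, 6}; ◇□¬p there: 4:T, 6:T. ✓
7: successors {3}; ◇□¬p there: 3:F. ✗

{1, 2, 4, 5, 6}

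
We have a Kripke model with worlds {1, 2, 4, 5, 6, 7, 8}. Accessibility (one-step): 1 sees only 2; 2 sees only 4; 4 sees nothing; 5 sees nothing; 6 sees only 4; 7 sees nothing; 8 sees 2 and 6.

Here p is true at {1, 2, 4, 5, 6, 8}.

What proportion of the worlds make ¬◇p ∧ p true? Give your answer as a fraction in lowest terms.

2/7

1: ¬◇p is F, p is T. ✗
2: ¬◇p is F, p is T. ✗
4: ¬◇p is T, p is T. ✓
5: ¬◇p is T, p is T. ✓
6: ¬◇p is F, p is T. ✗
7: ¬◇p is T, p is F. ✗
8: ¬◇p is F, p is T. ✗
That's 2 of 7 worlds, so 2/7.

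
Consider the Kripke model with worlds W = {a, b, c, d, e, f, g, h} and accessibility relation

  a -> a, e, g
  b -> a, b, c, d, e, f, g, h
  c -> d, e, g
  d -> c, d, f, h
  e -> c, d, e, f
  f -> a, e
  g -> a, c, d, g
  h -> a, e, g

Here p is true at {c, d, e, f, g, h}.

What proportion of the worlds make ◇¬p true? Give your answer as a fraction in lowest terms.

5/8

a: successors {a, e, g}; ¬p there: a:T, e:F, g:F. ✓
b: successors {a, b, c, d, e, f, g, h}; ¬p there: a:T, b:T, c:F, d:F, e:F, f:F, g:F, h:F. ✓
c: successors {d, e, g}; ¬p there: d:F, e:F, g:F. ✗
d: successors {c, d, f, h}; ¬p there: c:F, d:F, f:F, h:F. ✗
e: successors {c, d, e, f}; ¬p there: c:F, d:F, e:F, f:F. ✗
f: successors {a, e}; ¬p there: a:T, e:F. ✓
g: successors {a, c, d, g}; ¬p there: a:T, c:F, d:F, g:F. ✓
h: successors {a, e, g}; ¬p there: a:T, e:F, g:F. ✓
That's 5 of 8 worlds, so 5/8.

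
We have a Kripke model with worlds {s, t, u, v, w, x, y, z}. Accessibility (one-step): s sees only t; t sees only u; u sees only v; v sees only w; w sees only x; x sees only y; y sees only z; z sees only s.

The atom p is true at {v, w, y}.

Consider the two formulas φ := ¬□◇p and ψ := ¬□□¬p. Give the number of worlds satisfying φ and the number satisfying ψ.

5 and 3

For ¬□◇p:
s: □◇p is F. ✓
t: □◇p is T. ✗
u: □◇p is T. ✗
v: □◇p is F. ✓
w: □◇p is T. ✗
x: □◇p is F. ✓
y: □◇p is F. ✓
z: □◇p is F. ✓
— 5 worlds.
For ¬□□¬p:
s: □□¬p is T. ✗
t: □□¬p is F. ✓
u: □□¬p is F. ✓
v: □□¬p is T. ✗
w: □□¬p is F. ✓
x: □□¬p is T. ✗
y: □□¬p is T. ✗
z: □□¬p is T. ✗
— 3 worlds.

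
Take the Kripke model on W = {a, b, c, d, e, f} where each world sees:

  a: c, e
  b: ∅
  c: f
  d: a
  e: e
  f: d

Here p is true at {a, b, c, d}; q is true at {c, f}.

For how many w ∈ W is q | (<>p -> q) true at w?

4

a: q is F, <>p -> q is F. ✗
b: q is F, <>p -> q is T. ✓
c: q is T, <>p -> q is T. ✓
d: q is F, <>p -> q is F. ✗
e: q is F, <>p -> q is T. ✓
f: q is T, <>p -> q is T. ✓
Satisfying worlds: {b, c, e, f}.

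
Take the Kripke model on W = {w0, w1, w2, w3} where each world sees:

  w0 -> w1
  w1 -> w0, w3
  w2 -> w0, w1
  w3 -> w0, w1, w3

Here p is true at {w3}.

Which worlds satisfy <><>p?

w0: successors {w1}; <>p there: w1:T. ✓
w1: successors {w0, w3}; <>p there: w0:F, w3:T. ✓
w2: successors {w0, w1}; <>p there: w0:F, w1:T. ✓
w3: successors {w0, w1, w3}; <>p there: w0:F, w1:T, w3:T. ✓

{w0, w1, w2, w3}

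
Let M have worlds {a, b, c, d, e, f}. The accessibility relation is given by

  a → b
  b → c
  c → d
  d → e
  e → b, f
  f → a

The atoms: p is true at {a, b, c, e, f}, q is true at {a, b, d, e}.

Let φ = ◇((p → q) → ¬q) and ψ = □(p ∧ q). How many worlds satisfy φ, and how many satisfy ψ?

2 and 3

For ◇((p → q) → ¬q):
a: successors {b}; (p → q) → ¬q there: b:F. ✗
b: successors {c}; (p → q) → ¬q there: c:T. ✓
c: successors {d}; (p → q) → ¬q there: d:F. ✗
d: successors {e}; (p → q) → ¬q there: e:F. ✗
e: successors {b, f}; (p → q) → ¬q there: b:F, f:T. ✓
f: successors {a}; (p → q) → ¬q there: a:F. ✗
— 2 worlds.
For □(p ∧ q):
a: successors {b}; p ∧ q there: b:T. ✓
b: successors {c}; p ∧ q there: c:F. ✗
c: successors {d}; p ∧ q there: d:F. ✗
d: successors {e}; p ∧ q there: e:T. ✓
e: successors {b, f}; p ∧ q there: b:T, f:F. ✗
f: successors {a}; p ∧ q there: a:T. ✓
— 3 worlds.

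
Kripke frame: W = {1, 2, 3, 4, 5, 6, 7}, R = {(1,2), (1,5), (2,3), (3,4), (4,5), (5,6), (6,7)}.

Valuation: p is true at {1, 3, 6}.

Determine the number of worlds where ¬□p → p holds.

6

1: ¬□p is T, p is T. ✓
2: ¬□p is F, p is F. ✓
3: ¬□p is T, p is T. ✓
4: ¬□p is T, p is F. ✗
5: ¬□p is F, p is F. ✓
6: ¬□p is T, p is T. ✓
7: ¬□p is F, p is F. ✓
Satisfying worlds: {1, 2, 3, 5, 6, 7}.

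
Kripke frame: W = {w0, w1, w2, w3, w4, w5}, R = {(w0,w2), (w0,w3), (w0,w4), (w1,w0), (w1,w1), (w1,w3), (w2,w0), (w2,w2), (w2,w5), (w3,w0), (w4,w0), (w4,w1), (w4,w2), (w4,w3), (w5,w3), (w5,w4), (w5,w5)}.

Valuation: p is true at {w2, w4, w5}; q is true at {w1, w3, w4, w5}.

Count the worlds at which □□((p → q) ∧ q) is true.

w0: successors {w2, w3, w4}; □((p → q) ∧ q) there: w2:F, w3:F, w4:F. ✗
w1: successors {w0, w1, w3}; □((p → q) ∧ q) there: w0:F, w1:F, w3:F. ✗
w2: successors {w0, w2, w5}; □((p → q) ∧ q) there: w0:F, w2:F, w5:T. ✗
w3: successors {w0}; □((p → q) ∧ q) there: w0:F. ✗
w4: successors {w0, w1, w2, w3}; □((p → q) ∧ q) there: w0:F, w1:F, w2:F, w3:F. ✗
w5: successors {w3, w4, w5}; □((p → q) ∧ q) there: w3:F, w4:F, w5:T. ✗
Satisfying worlds: ∅.

0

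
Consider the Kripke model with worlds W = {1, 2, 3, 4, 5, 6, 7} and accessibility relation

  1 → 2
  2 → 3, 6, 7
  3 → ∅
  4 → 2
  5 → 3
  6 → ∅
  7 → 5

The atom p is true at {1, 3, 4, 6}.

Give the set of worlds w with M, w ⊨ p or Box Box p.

{1, 3, 4, 5, 6, 7}

1: p is T, Box Box p is F. ✓
2: p is F, Box Box p is F. ✗
3: p is T, Box Box p is T. ✓
4: p is T, Box Box p is F. ✓
5: p is F, Box Box p is T. ✓
6: p is T, Box Box p is T. ✓
7: p is F, Box Box p is T. ✓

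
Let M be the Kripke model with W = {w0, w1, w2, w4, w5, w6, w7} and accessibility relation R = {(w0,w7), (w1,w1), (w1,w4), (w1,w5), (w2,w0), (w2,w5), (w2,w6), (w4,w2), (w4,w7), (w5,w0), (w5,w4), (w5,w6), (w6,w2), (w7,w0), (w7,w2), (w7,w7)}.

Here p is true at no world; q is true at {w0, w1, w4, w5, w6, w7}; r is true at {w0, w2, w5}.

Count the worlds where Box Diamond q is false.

2

w0: successors {w7}; Diamond q there: w7:T. ✓
w1: successors {w1, w4, w5}; Diamond q there: w1:T, w4:T, w5:T. ✓
w2: successors {w0, w5, w6}; Diamond q there: w0:T, w5:T, w6:F. ✗
w4: successors {w2, w7}; Diamond q there: w2:T, w7:T. ✓
w5: successors {w0, w4, w6}; Diamond q there: w0:T, w4:T, w6:F. ✗
w6: successors {w2}; Diamond q there: w2:T. ✓
w7: successors {w0, w2, w7}; Diamond q there: w0:T, w2:T, w7:T. ✓
Satisfying worlds: {w0, w1, w4, w6, w7}.
So Box Diamond q fails at the other 2 worlds.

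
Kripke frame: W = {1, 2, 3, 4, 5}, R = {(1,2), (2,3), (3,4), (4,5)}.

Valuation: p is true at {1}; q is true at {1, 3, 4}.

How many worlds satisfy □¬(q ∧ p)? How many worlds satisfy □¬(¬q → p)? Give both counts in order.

5 and 3

For □¬(q ∧ p):
1: successors {2}; ¬(q ∧ p) there: 2:T. ✓
2: successors {3}; ¬(q ∧ p) there: 3:T. ✓
3: successors {4}; ¬(q ∧ p) there: 4:T. ✓
4: successors {5}; ¬(q ∧ p) there: 5:T. ✓
5: no successors, so □¬(q ∧ p) holds vacuously. ✓
— 5 worlds.
For □¬(¬q → p):
1: successors {2}; ¬(¬q → p) there: 2:T. ✓
2: successors {3}; ¬(¬q → p) there: 3:F. ✗
3: successors {4}; ¬(¬q → p) there: 4:F. ✗
4: successors {5}; ¬(¬q → p) there: 5:T. ✓
5: no successors, so □¬(¬q → p) holds vacuously. ✓
— 3 worlds.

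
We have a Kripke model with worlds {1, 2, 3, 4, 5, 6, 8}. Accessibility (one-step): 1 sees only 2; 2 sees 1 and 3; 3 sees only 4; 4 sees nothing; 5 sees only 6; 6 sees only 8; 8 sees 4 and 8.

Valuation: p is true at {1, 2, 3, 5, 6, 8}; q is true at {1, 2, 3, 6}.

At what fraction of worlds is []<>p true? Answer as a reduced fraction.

4/7

1: successors {2}; <>p there: 2:T. ✓
2: successors {1, 3}; <>p there: 1:T, 3:F. ✗
3: successors {4}; <>p there: 4:F. ✗
4: no successors, so []<>p holds vacuously. ✓
5: successors {6}; <>p there: 6:T. ✓
6: successors {8}; <>p there: 8:T. ✓
8: successors {4, 8}; <>p there: 4:F, 8:T. ✗
That's 4 of 7 worlds, so 4/7.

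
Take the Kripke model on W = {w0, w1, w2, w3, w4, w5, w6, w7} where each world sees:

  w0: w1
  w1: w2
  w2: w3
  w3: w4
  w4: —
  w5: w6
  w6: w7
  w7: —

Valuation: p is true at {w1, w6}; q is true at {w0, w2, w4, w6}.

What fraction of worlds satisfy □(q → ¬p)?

7/8

w0: successors {w1}; q → ¬p there: w1:T. ✓
w1: successors {w2}; q → ¬p there: w2:T. ✓
w2: successors {w3}; q → ¬p there: w3:T. ✓
w3: successors {w4}; q → ¬p there: w4:T. ✓
w4: no successors, so □(q → ¬p) holds vacuously. ✓
w5: successors {w6}; q → ¬p there: w6:F. ✗
w6: successors {w7}; q → ¬p there: w7:T. ✓
w7: no successors, so □(q → ¬p) holds vacuously. ✓
That's 7 of 8 worlds, so 7/8.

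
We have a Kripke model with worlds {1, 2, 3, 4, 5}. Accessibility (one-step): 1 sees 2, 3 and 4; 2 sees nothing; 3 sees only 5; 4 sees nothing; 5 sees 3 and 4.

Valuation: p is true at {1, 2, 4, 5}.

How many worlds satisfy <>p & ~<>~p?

1

1: <>p is T, ~<>~p is F. ✗
2: <>p is F, ~<>~p is T. ✗
3: <>p is T, ~<>~p is T. ✓
4: <>p is F, ~<>~p is T. ✗
5: <>p is T, ~<>~p is F. ✗
Satisfying worlds: {3}.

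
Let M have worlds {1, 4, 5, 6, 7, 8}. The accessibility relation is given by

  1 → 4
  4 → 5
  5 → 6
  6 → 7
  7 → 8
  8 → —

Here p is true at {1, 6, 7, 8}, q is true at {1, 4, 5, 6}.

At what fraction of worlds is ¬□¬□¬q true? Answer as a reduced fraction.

1: □¬□¬q is T. ✗
4: □¬□¬q is T. ✗
5: □¬□¬q is F. ✓
6: □¬□¬q is F. ✓
7: □¬□¬q is F. ✓
8: □¬□¬q is T. ✗
That's 3 of 6 worlds, so 3/6 = 1/2.

1/2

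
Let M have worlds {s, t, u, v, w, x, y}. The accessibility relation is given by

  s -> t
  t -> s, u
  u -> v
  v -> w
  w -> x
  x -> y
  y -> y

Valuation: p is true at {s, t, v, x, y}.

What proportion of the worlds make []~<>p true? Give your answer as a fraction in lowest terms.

1/7

s: successors {t}; ~<>p there: t:F. ✗
t: successors {s, u}; ~<>p there: s:F, u:F. ✗
u: successors {v}; ~<>p there: v:T. ✓
v: successors {w}; ~<>p there: w:F. ✗
w: successors {x}; ~<>p there: x:F. ✗
x: successors {y}; ~<>p there: y:F. ✗
y: successors {y}; ~<>p there: y:F. ✗
That's 1 of 7 worlds, so 1/7.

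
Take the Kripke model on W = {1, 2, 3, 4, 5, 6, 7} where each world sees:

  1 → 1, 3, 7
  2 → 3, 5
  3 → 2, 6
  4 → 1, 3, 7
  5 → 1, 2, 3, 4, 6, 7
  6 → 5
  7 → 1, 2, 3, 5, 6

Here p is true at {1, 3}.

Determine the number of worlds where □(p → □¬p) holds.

1: successors {1, 3, 7}; p → □¬p there: 1:F, 3:T, 7:T. ✗
2: successors {3, 5}; p → □¬p there: 3:T, 5:T. ✓
3: successors {2, 6}; p → □¬p there: 2:T, 6:T. ✓
4: successors {1, 3, 7}; p → □¬p there: 1:F, 3:T, 7:T. ✗
5: successors {1, 2, 3, 4, 6, 7}; p → □¬p there: 1:F, 2:T, 3:T, 4:T, 6:T, 7:T. ✗
6: successors {5}; p → □¬p there: 5:T. ✓
7: successors {1, 2, 3, 5, 6}; p → □¬p there: 1:F, 2:T, 3:T, 5:T, 6:T. ✗
Satisfying worlds: {2, 3, 6}.

3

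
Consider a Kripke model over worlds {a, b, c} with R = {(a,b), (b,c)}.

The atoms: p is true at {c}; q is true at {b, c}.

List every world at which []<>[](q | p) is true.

a: successors {b}; <>[](q | p) there: b:T. ✓
b: successors {c}; <>[](q | p) there: c:F. ✗
c: no successors, so []<>[](q | p) holds vacuously. ✓

{a, c}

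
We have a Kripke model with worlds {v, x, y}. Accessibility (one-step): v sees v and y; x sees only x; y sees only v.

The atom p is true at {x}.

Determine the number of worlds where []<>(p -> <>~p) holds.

v: successors {v, y}; <>(p -> <>~p) there: v:T, y:T. ✓
x: successors {x}; <>(p -> <>~p) there: x:F. ✗
y: successors {v}; <>(p -> <>~p) there: v:T. ✓
Satisfying worlds: {v, y}.

2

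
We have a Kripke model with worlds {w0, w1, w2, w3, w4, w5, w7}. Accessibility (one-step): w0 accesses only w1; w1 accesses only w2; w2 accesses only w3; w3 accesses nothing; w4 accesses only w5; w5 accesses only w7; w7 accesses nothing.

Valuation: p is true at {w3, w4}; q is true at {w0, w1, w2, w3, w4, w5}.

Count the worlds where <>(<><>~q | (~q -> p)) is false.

w0: successors {w1}; <><>~q | (~q -> p) there: w1:T. ✓
w1: successors {w2}; <><>~q | (~q -> p) there: w2:T. ✓
w2: successors {w3}; <><>~q | (~q -> p) there: w3:T. ✓
w3: no successors, so <>(<><>~q | (~q -> p)) fails. ✗
w4: successors {w5}; <><>~q | (~q -> p) there: w5:T. ✓
w5: successors {w7}; <><>~q | (~q -> p) there: w7:F. ✗
w7: no successors, so <>(<><>~q | (~q -> p)) fails. ✗
Satisfying worlds: {w0, w1, w2, w4}.
So <>(<><>~q | (~q -> p)) fails at the other 3 worlds.

3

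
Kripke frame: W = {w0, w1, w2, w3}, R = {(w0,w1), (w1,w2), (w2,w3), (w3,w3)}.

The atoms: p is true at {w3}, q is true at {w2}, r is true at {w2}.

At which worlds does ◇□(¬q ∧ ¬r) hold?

{w1, w2, w3}

w0: successors {w1}; □(¬q ∧ ¬r) there: w1:F. ✗
w1: successors {w2}; □(¬q ∧ ¬r) there: w2:T. ✓
w2: successors {w3}; □(¬q ∧ ¬r) there: w3:T. ✓
w3: successors {w3}; □(¬q ∧ ¬r) there: w3:T. ✓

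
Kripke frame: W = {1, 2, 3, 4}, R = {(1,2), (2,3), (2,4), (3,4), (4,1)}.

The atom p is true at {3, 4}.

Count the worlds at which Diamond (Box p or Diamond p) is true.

1: successors {2}; Box p or Diamond p there: 2:T. ✓
2: successors {3, 4}; Box p or Diamond p there: 3:T, 4:F. ✓
3: successors {4}; Box p or Diamond p there: 4:F. ✗
4: successors {1}; Box p or Diamond p there: 1:F. ✗
Satisfying worlds: {1, 2}.

2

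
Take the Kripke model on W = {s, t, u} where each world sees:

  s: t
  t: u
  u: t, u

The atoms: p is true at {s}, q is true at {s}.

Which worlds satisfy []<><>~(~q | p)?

s: successors {t}; <><>~(~q | p) there: t:F. ✗
t: successors {u}; <><>~(~q | p) there: u:F. ✗
u: successors {t, u}; <><>~(~q | p) there: t:F, u:F. ✗

∅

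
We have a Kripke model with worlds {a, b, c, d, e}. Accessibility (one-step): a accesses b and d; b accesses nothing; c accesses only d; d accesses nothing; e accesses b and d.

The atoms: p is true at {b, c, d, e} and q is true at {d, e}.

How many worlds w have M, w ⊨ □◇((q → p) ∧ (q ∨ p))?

a: successors {b, d}; ◇((q → p) ∧ (q ∨ p)) there: b:F, d:F. ✗
b: no successors, so □◇((q → p) ∧ (q ∨ p)) holds vacuously. ✓
c: successors {d}; ◇((q → p) ∧ (q ∨ p)) there: d:F. ✗
d: no successors, so □◇((q → p) ∧ (q ∨ p)) holds vacuously. ✓
e: successors {b, d}; ◇((q → p) ∧ (q ∨ p)) there: b:F, d:F. ✗
Satisfying worlds: {b, d}.

2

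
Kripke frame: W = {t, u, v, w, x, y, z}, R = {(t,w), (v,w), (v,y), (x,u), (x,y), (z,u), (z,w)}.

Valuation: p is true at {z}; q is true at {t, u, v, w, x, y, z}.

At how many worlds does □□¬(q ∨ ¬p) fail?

t: successors {w}; □¬(q ∨ ¬p) there: w:T. ✓
u: no successors, so □□¬(q ∨ ¬p) holds vacuously. ✓
v: successors {w, y}; □¬(q ∨ ¬p) there: w:T, y:T. ✓
w: no successors, so □□¬(q ∨ ¬p) holds vacuously. ✓
x: successors {u, y}; □¬(q ∨ ¬p) there: u:T, y:T. ✓
y: no successors, so □□¬(q ∨ ¬p) holds vacuously. ✓
z: successors {u, w}; □¬(q ∨ ¬p) there: u:T, w:T. ✓
Satisfying worlds: {t, u, v, w, x, y, z}.
So □□¬(q ∨ ¬p) fails at the other 0 worlds.

0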